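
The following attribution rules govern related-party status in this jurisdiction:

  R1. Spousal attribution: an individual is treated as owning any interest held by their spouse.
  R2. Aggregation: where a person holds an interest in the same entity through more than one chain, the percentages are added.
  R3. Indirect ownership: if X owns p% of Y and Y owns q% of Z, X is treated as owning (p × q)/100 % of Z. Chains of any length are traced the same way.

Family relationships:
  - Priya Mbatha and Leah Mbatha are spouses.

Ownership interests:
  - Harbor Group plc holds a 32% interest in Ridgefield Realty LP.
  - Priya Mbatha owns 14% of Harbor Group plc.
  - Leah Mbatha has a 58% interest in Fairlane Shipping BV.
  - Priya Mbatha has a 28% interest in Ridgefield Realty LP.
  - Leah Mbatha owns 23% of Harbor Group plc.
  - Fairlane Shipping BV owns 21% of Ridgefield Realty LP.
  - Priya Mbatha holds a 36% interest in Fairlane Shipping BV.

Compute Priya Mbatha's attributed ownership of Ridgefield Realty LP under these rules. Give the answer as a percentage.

By spousal attribution (R1), Priya Mbatha is treated as also owning Leah Mbatha's interest in Harbor Group plc, giving 14% + 23% = 37%.
By spousal attribution (R1), Priya Mbatha is treated as also owning Leah Mbatha's interest in Fairlane Shipping BV, giving 36% + 58% = 94%.
Chain via Harbor Group plc (R3): 37% × 32% = 11.84% of Ridgefield Realty LP.
Chain via Fairlane Shipping BV (R3): 94% × 21% = 19.74% of Ridgefield Realty LP.
Direct interest in Ridgefield Realty LP: 28%.
Aggregating (R2): 11.84% + 19.74% + 28% = 59.58%.

59.58%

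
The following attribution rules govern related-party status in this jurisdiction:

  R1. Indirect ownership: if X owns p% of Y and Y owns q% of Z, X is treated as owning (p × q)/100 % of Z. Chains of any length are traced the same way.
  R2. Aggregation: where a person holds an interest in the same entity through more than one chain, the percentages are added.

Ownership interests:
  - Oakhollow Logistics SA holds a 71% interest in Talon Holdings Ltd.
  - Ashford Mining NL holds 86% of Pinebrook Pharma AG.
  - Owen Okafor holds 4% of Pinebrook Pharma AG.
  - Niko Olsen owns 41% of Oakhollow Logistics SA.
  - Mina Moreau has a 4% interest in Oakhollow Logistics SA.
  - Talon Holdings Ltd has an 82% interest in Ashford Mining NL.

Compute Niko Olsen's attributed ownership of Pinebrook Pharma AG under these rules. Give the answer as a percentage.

Chain via Oakhollow Logistics SA → Talon Holdings Ltd → Ashford Mining NL (R1): 41% × 71% × 82% × 86% = 20.528372% of Pinebrook Pharma AG.

20.528372%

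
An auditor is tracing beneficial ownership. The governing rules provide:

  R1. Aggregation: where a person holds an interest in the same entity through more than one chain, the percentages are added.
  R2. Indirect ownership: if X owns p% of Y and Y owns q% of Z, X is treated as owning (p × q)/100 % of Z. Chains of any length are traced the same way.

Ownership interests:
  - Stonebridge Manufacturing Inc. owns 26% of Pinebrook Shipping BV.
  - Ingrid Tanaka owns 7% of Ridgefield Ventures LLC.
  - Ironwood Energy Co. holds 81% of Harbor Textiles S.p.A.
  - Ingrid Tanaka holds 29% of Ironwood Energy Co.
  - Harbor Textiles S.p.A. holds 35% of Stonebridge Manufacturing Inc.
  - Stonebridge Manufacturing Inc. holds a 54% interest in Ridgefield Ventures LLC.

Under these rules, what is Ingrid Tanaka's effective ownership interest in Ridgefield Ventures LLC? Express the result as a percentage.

Chain via Ironwood Energy Co. → Harbor Textiles S.p.A. → Stonebridge Manufacturing Inc. (R2): 29% × 81% × 35% × 54% = 4.43961% of Ridgefield Ventures LLC.
Direct interest in Ridgefield Ventures LLC: 7%.
Aggregating (R1): 4.43961% + 7% = 11.43961%.

11.43961%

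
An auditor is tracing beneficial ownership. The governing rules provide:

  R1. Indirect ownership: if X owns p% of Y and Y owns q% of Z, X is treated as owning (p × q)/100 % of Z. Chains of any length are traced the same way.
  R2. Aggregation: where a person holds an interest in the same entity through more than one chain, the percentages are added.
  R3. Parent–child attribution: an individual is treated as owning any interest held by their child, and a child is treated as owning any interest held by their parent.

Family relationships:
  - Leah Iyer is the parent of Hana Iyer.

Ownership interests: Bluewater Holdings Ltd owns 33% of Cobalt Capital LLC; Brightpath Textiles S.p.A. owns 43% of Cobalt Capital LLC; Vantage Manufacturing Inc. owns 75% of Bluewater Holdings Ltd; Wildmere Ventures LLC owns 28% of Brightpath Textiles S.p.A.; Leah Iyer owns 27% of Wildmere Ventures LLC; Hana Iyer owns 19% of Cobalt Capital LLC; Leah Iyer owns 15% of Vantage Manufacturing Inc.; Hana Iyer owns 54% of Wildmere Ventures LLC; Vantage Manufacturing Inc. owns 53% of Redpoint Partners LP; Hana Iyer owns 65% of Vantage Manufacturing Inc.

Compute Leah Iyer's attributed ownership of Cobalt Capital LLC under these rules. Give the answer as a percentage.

48.5524%

By parent–child attribution (R3), Leah Iyer is treated as also owning Hana Iyer's interest in Vantage Manufacturing Inc, giving 15% + 65% = 80%.
By parent–child attribution (R3), Leah Iyer is treated as also owning Hana Iyer's interest in Wildmere Ventures LLC, giving 27% + 54% = 81%.
By parent–child attribution (R3), Leah Iyer is treated as owning Hana Iyer's 19% interest in Cobalt Capital LLC.
Chain via Vantage Manufacturing Inc. → Bluewater Holdings Ltd (R1): 80% × 75% × 33% = 19.8% of Cobalt Capital LLC.
Chain via Wildmere Ventures LLC → Brightpath Textiles S.p.A. (R1): 81% × 28% × 43% = 9.7524% of Cobalt Capital LLC.
Direct interest in Cobalt Capital LLC: 19%.
Aggregating (R2): 19.8% + 9.7524% + 19% = 48.5524%.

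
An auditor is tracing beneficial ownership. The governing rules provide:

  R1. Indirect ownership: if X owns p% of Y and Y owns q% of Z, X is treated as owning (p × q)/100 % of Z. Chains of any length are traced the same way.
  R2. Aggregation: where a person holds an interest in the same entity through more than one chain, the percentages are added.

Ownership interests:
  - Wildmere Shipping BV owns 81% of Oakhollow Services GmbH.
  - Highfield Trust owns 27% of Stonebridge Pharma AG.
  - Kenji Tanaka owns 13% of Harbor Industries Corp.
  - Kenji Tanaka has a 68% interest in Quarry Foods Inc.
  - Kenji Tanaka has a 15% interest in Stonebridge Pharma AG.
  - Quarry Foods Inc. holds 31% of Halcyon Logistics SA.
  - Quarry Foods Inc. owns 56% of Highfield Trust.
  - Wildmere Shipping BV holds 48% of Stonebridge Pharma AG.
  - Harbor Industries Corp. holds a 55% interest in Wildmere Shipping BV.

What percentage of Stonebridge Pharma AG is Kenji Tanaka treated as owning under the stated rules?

Chain via Harbor Industries Corp. → Wildmere Shipping BV (R1): 13% × 55% × 48% = 3.432% of Stonebridge Pharma AG.
Chain via Quarry Foods Inc. → Highfield Trust (R1): 68% × 56% × 27% = 10.2816% of Stonebridge Pharma AG.
Direct interest in Stonebridge Pharma AG: 15%.
Aggregating (R2): 3.432% + 10.2816% + 15% = 28.7136%.

28.7136%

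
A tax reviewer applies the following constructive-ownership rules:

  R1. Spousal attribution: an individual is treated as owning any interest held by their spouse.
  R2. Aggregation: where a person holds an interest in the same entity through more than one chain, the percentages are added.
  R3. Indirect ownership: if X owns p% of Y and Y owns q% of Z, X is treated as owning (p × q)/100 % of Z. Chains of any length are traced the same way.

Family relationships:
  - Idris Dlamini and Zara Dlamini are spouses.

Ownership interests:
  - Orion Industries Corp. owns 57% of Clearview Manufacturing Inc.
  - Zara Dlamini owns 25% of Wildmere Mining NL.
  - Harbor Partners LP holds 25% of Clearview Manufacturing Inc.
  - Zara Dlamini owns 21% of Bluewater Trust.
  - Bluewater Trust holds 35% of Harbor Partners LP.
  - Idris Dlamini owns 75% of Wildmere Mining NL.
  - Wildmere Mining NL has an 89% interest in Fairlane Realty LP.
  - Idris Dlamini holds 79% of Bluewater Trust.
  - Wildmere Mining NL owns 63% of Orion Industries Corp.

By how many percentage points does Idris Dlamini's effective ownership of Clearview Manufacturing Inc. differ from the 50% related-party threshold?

5.34

By spousal attribution (R1), Idris Dlamini is treated as also owning Zara Dlamini's interest in Wildmere Mining NL, giving 75% + 25% = 100%.
By spousal attribution (R1), Idris Dlamini is treated as also owning Zara Dlamini's interest in Bluewater Trust, giving 79% + 21% = 100%.
Chain via Wildmere Mining NL → Orion Industries Corp. (R3): 100% × 63% × 57% = 35.91% of Clearview Manufacturing Inc.
Chain via Bluewater Trust → Harbor Partners LP (R3): 100% × 35% × 25% = 8.75% of Clearview Manufacturing Inc.
Aggregating (R2): 35.91% + 8.75% = 44.66%.
44.66% falls short of the 50% threshold by 5.34 percentage points.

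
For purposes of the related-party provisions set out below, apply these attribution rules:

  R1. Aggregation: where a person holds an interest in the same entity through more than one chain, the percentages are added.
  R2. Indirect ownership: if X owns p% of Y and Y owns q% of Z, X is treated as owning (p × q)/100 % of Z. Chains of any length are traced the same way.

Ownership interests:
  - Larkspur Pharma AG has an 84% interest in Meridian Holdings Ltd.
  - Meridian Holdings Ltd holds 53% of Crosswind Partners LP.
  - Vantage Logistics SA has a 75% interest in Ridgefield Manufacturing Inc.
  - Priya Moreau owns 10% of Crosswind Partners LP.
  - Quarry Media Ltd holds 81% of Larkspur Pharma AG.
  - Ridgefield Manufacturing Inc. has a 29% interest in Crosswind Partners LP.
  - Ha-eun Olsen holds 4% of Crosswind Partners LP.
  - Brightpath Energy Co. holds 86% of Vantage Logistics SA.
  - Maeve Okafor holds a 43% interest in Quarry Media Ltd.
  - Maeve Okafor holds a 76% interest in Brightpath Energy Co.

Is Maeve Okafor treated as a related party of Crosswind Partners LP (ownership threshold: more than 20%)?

Yes

Chain via Brightpath Energy Co. → Vantage Logistics SA → Ridgefield Manufacturing Inc. (R2): 76% × 86% × 75% × 29% = 14.2158% of Crosswind Partners LP.
Chain via Quarry Media Ltd → Larkspur Pharma AG → Meridian Holdings Ltd (R2): 43% × 81% × 84% × 53% = 15.506316% of Crosswind Partners LP.
Aggregating (R1): 14.2158% + 15.506316% = 29.722116%.
29.722116% exceeds the 20% threshold, so Maeve is a related party to Crosswind Partners LP.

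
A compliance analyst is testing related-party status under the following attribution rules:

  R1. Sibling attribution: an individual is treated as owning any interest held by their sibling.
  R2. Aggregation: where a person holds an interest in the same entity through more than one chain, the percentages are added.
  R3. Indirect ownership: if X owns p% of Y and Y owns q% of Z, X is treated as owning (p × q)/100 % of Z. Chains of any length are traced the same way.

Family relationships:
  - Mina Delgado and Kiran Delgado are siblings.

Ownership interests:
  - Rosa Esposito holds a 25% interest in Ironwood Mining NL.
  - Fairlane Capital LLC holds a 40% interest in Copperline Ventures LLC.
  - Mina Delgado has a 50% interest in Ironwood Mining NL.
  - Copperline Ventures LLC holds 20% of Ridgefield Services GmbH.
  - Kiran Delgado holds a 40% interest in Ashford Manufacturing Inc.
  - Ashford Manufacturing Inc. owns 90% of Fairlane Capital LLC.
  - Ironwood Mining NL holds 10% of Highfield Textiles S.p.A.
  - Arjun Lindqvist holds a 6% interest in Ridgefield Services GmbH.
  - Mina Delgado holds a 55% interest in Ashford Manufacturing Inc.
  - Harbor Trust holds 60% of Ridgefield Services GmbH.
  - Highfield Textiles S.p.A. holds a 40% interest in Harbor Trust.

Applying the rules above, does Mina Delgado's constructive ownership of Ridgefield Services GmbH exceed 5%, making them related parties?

Yes

By sibling attribution (R1), Mina Delgado is treated as also owning Kiran Delgado's interest in Ashford Manufacturing Inc, giving 55% + 40% = 95%.
Chain via Ironwood Mining NL → Highfield Textiles S.p.A. → Harbor Trust (R3): 50% × 10% × 40% × 60% = 1.2% of Ridgefield Services GmbH.
Chain via Ashford Manufacturing Inc. → Fairlane Capital LLC → Copperline Ventures LLC (R3): 95% × 90% × 40% × 20% = 6.84% of Ridgefield Services GmbH.
Aggregating (R2): 1.2% + 6.84% = 8.04%.
8.04% exceeds the 5% threshold, so Mina is a related party to Ridgefield Services GmbH.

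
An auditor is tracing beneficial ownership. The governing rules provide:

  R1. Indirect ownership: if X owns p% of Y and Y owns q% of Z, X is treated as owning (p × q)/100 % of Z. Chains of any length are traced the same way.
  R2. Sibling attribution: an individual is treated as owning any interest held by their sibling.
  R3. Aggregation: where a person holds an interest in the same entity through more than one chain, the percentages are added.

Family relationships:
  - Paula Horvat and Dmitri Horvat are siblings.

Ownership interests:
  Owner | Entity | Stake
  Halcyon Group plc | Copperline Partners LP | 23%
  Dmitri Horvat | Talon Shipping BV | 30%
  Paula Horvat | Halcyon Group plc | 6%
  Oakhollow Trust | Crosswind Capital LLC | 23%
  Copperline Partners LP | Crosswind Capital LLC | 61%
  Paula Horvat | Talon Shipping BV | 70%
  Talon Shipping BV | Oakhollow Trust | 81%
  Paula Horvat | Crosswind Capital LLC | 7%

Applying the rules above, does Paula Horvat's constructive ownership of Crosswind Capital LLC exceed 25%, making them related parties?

Yes

By sibling attribution (R2), Paula Horvat is treated as also owning Dmitri Horvat's interest in Talon Shipping BV, giving 70% + 30% = 100%.
Chain via Talon Shipping BV → Oakhollow Trust (R1): 100% × 81% × 23% = 18.63% of Crosswind Capital LLC.
Chain via Halcyon Group plc → Copperline Partners LP (R1): 6% × 23% × 61% = 0.8418% of Crosswind Capital LLC.
Direct interest in Crosswind Capital LLC: 7%.
Aggregating (R3): 18.63% + 0.8418% + 7% = 26.4718%.
26.4718% exceeds the 25% threshold, so Paula is a related party to Crosswind Capital LLC.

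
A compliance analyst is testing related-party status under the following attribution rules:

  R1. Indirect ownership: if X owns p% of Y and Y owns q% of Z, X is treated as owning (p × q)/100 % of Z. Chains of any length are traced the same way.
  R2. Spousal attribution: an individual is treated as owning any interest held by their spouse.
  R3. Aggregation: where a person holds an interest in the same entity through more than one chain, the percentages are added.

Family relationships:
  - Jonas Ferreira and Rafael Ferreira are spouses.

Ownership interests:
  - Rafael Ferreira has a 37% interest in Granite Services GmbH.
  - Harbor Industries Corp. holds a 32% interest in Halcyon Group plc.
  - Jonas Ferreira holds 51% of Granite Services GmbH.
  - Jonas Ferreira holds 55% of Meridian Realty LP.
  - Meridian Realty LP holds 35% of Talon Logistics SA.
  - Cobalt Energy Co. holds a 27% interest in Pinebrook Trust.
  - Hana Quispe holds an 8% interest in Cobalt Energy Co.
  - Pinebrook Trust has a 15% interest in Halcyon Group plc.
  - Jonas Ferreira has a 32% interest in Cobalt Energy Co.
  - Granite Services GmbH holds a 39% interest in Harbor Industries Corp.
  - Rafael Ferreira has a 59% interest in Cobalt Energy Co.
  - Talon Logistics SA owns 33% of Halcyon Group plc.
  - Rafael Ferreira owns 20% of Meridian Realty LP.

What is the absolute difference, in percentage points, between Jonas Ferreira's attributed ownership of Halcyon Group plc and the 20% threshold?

3.3304

By spousal attribution (R2), Jonas Ferreira is treated as also owning Rafael Ferreira's interest in Meridian Realty LP, giving 55% + 20% = 75%.
By spousal attribution (R2), Jonas Ferreira is treated as also owning Rafael Ferreira's interest in Granite Services GmbH, giving 51% + 37% = 88%.
By spousal attribution (R2), Jonas Ferreira is treated as also owning Rafael Ferreira's interest in Cobalt Energy Co, giving 32% + 59% = 91%.
Chain via Meridian Realty LP → Talon Logistics SA (R1): 75% × 35% × 33% = 8.6625% of Halcyon Group plc.
Chain via Granite Services GmbH → Harbor Industries Corp. (R1): 88% × 39% × 32% = 10.9824% of Halcyon Group plc.
Chain via Cobalt Energy Co. → Pinebrook Trust (R1): 91% × 27% × 15% = 3.6855% of Halcyon Group plc.
Aggregating (R3): 8.6625% + 10.9824% + 3.6855% = 23.3304%.
23.3304% exceeds the 20% threshold by 3.3304 percentage points.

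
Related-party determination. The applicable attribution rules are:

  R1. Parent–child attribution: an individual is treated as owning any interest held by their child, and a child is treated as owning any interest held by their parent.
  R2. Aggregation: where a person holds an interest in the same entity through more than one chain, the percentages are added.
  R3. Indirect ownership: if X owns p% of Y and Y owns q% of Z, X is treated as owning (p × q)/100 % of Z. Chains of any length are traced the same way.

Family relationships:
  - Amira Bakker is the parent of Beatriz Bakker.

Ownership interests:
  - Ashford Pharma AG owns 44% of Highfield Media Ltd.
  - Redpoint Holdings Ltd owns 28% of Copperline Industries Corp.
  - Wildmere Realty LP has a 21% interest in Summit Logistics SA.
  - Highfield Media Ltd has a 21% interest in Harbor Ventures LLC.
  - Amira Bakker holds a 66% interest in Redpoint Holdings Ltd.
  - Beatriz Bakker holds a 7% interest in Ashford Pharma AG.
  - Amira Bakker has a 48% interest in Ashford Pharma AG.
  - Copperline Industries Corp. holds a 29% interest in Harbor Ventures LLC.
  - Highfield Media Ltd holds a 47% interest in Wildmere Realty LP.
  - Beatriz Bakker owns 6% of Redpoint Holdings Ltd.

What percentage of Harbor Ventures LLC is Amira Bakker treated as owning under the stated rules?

By parent–child attribution (R1), Amira Bakker is treated as also owning Beatriz Bakker's interest in Ashford Pharma AG, giving 48% + 7% = 55%.
By parent–child attribution (R1), Amira Bakker is treated as also owning Beatriz Bakker's interest in Redpoint Holdings Ltd, giving 66% + 6% = 72%.
Chain via Ashford Pharma AG → Highfield Media Ltd (R3): 55% × 44% × 21% = 5.082% of Harbor Ventures LLC.
Chain via Redpoint Holdings Ltd → Copperline Industries Corp. (R3): 72% × 28% × 29% = 5.8464% of Harbor Ventures LLC.
Aggregating (R2): 5.082% + 5.8464% = 10.9284%.

10.9284%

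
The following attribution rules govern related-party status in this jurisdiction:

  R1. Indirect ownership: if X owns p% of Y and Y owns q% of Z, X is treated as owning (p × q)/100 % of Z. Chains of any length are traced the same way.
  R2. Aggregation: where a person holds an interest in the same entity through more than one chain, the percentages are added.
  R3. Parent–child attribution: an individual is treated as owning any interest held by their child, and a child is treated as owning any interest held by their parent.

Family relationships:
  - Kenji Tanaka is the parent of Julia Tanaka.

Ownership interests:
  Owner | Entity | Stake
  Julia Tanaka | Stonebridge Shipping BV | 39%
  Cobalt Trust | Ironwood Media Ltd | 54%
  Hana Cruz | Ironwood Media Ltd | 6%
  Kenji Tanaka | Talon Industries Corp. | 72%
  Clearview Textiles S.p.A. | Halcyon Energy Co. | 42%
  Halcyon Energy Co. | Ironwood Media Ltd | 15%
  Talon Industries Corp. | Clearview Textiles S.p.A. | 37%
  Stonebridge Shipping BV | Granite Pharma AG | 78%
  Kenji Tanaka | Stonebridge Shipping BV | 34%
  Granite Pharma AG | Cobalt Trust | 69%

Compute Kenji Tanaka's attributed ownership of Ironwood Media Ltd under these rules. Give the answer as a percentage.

22.894164%

By parent–child attribution (R3), Kenji Tanaka is treated as also owning Julia Tanaka's interest in Stonebridge Shipping BV, giving 34% + 39% = 73%.
Chain via Stonebridge Shipping BV → Granite Pharma AG → Cobalt Trust (R1): 73% × 78% × 69% × 54% = 21.215844% of Ironwood Media Ltd.
Chain via Talon Industries Corp. → Clearview Textiles S.p.A. → Halcyon Energy Co. (R1): 72% × 37% × 42% × 15% = 1.67832% of Ironwood Media Ltd.
Aggregating (R2): 21.215844% + 1.67832% = 22.894164%.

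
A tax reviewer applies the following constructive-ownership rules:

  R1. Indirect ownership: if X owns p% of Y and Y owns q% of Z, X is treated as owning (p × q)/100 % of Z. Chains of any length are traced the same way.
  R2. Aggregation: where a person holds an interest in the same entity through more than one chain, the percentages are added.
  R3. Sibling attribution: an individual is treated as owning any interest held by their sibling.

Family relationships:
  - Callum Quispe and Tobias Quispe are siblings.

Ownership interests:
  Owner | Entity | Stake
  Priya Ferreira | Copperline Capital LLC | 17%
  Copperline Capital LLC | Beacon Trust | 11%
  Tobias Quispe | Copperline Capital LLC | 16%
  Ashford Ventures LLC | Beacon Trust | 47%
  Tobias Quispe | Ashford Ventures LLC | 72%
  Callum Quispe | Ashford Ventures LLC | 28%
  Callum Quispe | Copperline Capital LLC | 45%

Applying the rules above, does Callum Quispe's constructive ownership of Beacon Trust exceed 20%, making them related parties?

By sibling attribution (R3), Callum Quispe is treated as also owning Tobias Quispe's interest in Copperline Capital LLC, giving 45% + 16% = 61%.
By sibling attribution (R3), Callum Quispe is treated as also owning Tobias Quispe's interest in Ashford Ventures LLC, giving 28% + 72% = 100%.
Chain via Copperline Capital LLC (R1): 61% × 11% = 6.71% of Beacon Trust.
Chain via Ashford Ventures LLC (R1): 100% × 47% = 47% of Beacon Trust.
Aggregating (R2): 6.71% + 47% = 53.71%.
53.71% exceeds the 20% threshold, so Callum is a related party to Beacon Trust.

Yes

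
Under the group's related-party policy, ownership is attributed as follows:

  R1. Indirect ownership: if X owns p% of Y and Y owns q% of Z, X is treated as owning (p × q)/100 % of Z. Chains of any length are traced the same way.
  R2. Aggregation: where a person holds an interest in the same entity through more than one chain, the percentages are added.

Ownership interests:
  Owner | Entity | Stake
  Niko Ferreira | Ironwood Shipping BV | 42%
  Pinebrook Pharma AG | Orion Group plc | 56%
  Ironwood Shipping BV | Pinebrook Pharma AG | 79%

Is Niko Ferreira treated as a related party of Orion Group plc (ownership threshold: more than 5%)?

Chain via Ironwood Shipping BV → Pinebrook Pharma AG (R1): 42% × 79% × 56% = 18.5808% of Orion Group plc.
18.5808% exceeds the 5% threshold, so Niko is a related party to Orion Group plc.

Yes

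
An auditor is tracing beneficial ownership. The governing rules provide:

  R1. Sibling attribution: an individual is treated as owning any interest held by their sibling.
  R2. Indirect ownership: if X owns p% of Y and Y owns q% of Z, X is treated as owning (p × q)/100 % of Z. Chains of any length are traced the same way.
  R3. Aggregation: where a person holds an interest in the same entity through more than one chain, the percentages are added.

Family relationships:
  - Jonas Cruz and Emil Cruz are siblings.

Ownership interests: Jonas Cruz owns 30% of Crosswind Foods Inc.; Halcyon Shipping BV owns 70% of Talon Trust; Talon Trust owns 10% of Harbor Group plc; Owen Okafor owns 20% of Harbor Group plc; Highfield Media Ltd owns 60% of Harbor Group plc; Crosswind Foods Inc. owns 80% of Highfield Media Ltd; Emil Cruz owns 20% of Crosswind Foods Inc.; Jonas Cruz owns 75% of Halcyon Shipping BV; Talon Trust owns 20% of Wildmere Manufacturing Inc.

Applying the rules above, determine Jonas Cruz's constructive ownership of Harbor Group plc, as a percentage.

By sibling attribution (R1), Jonas Cruz is treated as also owning Emil Cruz's interest in Crosswind Foods Inc, giving 30% + 20% = 50%.
Chain via Halcyon Shipping BV → Talon Trust (R2): 75% × 70% × 10% = 5.25% of Harbor Group plc.
Chain via Crosswind Foods Inc. → Highfield Media Ltd (R2): 50% × 80% × 60% = 24% of Harbor Group plc.
Aggregating (R3): 5.25% + 24% = 29.25%.

29.25%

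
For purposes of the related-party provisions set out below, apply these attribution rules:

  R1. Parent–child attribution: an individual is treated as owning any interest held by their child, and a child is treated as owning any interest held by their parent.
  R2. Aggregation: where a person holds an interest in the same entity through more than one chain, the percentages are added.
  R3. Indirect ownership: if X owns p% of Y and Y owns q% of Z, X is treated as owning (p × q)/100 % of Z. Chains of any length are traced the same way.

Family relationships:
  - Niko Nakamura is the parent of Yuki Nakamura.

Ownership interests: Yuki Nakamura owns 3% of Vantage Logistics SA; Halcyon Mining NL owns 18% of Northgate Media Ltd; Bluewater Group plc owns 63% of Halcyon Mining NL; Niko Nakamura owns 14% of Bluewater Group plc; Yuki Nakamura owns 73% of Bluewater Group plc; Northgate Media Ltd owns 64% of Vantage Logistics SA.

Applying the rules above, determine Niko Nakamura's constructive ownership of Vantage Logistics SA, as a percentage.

By parent–child attribution (R1), Niko Nakamura is treated as also owning Yuki Nakamura's interest in Bluewater Group plc, giving 14% + 73% = 87%.
By parent–child attribution (R1), Niko Nakamura is treated as owning Yuki Nakamura's 3% interest in Vantage Logistics SA.
Chain via Bluewater Group plc → Halcyon Mining NL → Northgate Media Ltd (R3): 87% × 63% × 18% × 64% = 6.314112% of Vantage Logistics SA.
Direct interest in Vantage Logistics SA: 3%.
Aggregating (R2): 6.314112% + 3% = 9.314112%.

9.314112%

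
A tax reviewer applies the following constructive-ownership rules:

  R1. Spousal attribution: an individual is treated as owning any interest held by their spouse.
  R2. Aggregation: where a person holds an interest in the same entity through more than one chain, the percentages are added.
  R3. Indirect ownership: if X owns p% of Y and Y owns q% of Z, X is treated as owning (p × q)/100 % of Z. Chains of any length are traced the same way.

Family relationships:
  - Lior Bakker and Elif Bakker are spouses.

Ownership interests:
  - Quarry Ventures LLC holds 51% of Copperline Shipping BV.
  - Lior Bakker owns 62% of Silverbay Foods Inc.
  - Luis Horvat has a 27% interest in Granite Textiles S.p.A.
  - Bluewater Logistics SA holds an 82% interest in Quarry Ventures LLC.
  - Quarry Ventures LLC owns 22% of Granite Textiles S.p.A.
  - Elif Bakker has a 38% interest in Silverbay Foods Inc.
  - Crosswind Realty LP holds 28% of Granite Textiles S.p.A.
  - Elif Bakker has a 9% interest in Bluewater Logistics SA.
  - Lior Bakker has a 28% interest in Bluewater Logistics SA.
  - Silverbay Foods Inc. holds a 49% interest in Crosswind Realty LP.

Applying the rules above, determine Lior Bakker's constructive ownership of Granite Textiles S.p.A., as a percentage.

By spousal attribution (R1), Lior Bakker is treated as also owning Elif Bakker's interest in Silverbay Foods Inc, giving 62% + 38% = 100%.
By spousal attribution (R1), Lior Bakker is treated as also owning Elif Bakker's interest in Bluewater Logistics SA, giving 28% + 9% = 37%.
Chain via Silverbay Foods Inc. → Crosswind Realty LP (R3): 100% × 49% × 28% = 13.72% of Granite Textiles S.p.A.
Chain via Bluewater Logistics SA → Quarry Ventures LLC (R3): 37% × 82% × 22% = 6.6748% of Granite Textiles S.p.A.
Aggregating (R2): 13.72% + 6.6748% = 20.3948%.

20.3948%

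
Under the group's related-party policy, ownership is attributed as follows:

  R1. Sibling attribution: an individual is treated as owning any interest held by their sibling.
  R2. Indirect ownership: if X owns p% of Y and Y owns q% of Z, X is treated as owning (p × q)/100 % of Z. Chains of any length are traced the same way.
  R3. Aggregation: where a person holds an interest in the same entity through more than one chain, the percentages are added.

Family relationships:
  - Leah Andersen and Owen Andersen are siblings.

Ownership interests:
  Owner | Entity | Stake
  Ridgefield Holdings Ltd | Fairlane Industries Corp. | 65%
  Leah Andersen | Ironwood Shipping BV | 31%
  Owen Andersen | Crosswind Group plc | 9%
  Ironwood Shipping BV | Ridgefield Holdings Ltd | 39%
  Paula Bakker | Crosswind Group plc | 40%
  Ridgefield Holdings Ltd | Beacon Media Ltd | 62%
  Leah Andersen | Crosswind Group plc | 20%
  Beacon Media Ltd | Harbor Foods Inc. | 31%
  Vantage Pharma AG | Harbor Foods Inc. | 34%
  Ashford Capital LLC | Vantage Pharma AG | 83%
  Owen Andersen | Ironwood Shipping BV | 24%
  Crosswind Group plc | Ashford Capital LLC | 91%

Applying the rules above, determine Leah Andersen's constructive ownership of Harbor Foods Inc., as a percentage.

By sibling attribution (R1), Leah Andersen is treated as also owning Owen Andersen's interest in Crosswind Group plc, giving 20% + 9% = 29%.
By sibling attribution (R1), Leah Andersen is treated as also owning Owen Andersen's interest in Ironwood Shipping BV, giving 31% + 24% = 55%.
Chain via Crosswind Group plc → Ashford Capital LLC → Vantage Pharma AG (R2): 29% × 91% × 83% × 34% = 7.447258% of Harbor Foods Inc.
Chain via Ironwood Shipping BV → Ridgefield Holdings Ltd → Beacon Media Ltd (R2): 55% × 39% × 62% × 31% = 4.12269% of Harbor Foods Inc.
Aggregating (R3): 7.447258% + 4.12269% = 11.569948%.

11.569948%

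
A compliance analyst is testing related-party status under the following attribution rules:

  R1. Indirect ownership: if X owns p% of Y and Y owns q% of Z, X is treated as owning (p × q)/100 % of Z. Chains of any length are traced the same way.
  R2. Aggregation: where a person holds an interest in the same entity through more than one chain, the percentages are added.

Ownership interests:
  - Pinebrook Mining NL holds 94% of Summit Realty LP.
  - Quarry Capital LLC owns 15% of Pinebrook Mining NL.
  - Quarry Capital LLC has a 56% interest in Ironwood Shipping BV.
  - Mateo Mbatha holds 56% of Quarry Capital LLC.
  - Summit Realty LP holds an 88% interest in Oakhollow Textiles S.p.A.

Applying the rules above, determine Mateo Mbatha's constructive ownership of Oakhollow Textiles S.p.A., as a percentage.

6.94848%

Chain via Quarry Capital LLC → Pinebrook Mining NL → Summit Realty LP (R1): 56% × 15% × 94% × 88% = 6.94848% of Oakhollow Textiles S.p.A.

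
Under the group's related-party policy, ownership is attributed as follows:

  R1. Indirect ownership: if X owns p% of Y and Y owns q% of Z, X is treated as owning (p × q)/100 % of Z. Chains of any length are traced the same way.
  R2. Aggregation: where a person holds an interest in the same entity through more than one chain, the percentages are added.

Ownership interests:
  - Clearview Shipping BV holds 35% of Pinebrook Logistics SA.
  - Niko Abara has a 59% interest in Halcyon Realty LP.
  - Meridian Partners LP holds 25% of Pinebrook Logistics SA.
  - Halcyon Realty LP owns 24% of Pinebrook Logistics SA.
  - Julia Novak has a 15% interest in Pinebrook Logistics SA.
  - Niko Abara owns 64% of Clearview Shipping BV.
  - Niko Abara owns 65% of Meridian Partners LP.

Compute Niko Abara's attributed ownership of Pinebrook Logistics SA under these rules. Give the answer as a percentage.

52.81%

Chain via Halcyon Realty LP (R1): 59% × 24% = 14.16% of Pinebrook Logistics SA.
Chain via Meridian Partners LP (R1): 65% × 25% = 16.25% of Pinebrook Logistics SA.
Chain via Clearview Shipping BV (R1): 64% × 35% = 22.4% of Pinebrook Logistics SA.
Aggregating (R2): 14.16% + 16.25% + 22.4% = 52.81%.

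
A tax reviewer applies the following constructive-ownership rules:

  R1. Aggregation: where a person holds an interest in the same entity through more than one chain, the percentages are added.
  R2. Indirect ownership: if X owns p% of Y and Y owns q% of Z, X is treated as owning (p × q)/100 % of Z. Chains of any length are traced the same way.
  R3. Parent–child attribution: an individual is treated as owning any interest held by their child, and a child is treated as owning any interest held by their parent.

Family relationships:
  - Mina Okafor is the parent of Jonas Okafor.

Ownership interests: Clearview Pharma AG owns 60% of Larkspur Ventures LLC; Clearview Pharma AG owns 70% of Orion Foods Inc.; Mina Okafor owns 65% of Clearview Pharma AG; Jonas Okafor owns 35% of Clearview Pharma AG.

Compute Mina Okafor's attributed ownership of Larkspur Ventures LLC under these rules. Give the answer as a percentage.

By parent–child attribution (R3), Mina Okafor is treated as also owning Jonas Okafor's interest in Clearview Pharma AG, giving 65% + 35% = 100%.
Chain via Clearview Pharma AG (R2): 100% × 60% = 60% of Larkspur Ventures LLC.

60%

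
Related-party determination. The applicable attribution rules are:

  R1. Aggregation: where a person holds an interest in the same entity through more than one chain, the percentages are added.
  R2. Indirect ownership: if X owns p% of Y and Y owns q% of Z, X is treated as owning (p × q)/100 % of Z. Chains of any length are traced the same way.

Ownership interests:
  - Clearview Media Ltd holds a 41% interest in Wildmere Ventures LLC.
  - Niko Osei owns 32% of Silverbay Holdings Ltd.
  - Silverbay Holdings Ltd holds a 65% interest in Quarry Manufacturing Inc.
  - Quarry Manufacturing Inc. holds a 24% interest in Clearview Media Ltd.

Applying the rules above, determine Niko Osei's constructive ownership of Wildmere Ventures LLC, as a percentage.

2.04672%

Chain via Silverbay Holdings Ltd → Quarry Manufacturing Inc. → Clearview Media Ltd (R2): 32% × 65% × 24% × 41% = 2.04672% of Wildmere Ventures LLC.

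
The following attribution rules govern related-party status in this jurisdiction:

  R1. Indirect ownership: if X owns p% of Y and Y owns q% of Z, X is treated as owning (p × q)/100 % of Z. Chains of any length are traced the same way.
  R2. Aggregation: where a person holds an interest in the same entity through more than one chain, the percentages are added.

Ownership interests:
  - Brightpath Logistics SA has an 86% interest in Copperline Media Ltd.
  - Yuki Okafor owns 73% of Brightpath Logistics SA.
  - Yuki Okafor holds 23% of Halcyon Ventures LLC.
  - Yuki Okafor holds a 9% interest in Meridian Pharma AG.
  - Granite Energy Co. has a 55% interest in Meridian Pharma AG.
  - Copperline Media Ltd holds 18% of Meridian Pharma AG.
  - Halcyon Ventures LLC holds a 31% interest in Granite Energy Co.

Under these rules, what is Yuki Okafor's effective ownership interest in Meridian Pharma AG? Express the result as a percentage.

24.2219%

Chain via Brightpath Logistics SA → Copperline Media Ltd (R1): 73% × 86% × 18% = 11.3004% of Meridian Pharma AG.
Chain via Halcyon Ventures LLC → Granite Energy Co. (R1): 23% × 31% × 55% = 3.9215% of Meridian Pharma AG.
Direct interest in Meridian Pharma AG: 9%.
Aggregating (R2): 11.3004% + 3.9215% + 9% = 24.2219%.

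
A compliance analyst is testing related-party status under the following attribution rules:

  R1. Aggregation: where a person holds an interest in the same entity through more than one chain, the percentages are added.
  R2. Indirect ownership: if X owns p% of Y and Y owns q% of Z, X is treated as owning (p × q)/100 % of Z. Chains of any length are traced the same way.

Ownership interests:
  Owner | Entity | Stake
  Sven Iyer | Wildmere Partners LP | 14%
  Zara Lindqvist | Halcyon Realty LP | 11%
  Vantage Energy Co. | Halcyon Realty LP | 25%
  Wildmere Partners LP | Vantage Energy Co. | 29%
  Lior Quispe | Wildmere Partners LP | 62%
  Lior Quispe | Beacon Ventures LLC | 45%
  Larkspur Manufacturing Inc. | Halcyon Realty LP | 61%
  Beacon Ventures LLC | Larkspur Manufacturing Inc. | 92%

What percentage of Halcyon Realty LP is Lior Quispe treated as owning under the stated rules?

Chain via Wildmere Partners LP → Vantage Energy Co. (R2): 62% × 29% × 25% = 4.495% of Halcyon Realty LP.
Chain via Beacon Ventures LLC → Larkspur Manufacturing Inc. (R2): 45% × 92% × 61% = 25.254% of Halcyon Realty LP.
Aggregating (R1): 4.495% + 25.254% = 29.749%.

29.749%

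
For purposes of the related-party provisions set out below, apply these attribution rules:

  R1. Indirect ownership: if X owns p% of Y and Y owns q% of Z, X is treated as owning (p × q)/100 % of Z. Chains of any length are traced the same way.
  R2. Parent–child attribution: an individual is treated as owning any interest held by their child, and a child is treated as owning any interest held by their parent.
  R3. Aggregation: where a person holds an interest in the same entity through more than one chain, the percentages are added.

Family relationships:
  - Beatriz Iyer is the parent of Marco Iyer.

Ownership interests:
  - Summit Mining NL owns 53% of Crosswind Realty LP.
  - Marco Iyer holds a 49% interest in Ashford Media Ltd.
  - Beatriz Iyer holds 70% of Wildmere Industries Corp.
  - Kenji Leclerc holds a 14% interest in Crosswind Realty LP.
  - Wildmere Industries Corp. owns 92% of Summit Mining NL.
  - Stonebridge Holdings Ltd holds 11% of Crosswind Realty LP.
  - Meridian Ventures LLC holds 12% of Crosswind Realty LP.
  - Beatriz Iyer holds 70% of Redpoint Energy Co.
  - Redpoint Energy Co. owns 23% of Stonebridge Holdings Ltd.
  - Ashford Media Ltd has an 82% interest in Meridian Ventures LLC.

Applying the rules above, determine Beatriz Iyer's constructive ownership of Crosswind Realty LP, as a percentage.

By parent–child attribution (R2), Beatriz Iyer is treated as owning Marco Iyer's 49% interest in Ashford Media Ltd.
Chain via Redpoint Energy Co. → Stonebridge Holdings Ltd (R1): 70% × 23% × 11% = 1.771% of Crosswind Realty LP.
Chain via Wildmere Industries Corp. → Summit Mining NL (R1): 70% × 92% × 53% = 34.132% of Crosswind Realty LP.
Chain via Ashford Media Ltd → Meridian Ventures LLC (R1): 49% × 82% × 12% = 4.8216% of Crosswind Realty LP.
Aggregating (R3): 1.771% + 34.132% + 4.8216% = 40.7246%.

40.7246%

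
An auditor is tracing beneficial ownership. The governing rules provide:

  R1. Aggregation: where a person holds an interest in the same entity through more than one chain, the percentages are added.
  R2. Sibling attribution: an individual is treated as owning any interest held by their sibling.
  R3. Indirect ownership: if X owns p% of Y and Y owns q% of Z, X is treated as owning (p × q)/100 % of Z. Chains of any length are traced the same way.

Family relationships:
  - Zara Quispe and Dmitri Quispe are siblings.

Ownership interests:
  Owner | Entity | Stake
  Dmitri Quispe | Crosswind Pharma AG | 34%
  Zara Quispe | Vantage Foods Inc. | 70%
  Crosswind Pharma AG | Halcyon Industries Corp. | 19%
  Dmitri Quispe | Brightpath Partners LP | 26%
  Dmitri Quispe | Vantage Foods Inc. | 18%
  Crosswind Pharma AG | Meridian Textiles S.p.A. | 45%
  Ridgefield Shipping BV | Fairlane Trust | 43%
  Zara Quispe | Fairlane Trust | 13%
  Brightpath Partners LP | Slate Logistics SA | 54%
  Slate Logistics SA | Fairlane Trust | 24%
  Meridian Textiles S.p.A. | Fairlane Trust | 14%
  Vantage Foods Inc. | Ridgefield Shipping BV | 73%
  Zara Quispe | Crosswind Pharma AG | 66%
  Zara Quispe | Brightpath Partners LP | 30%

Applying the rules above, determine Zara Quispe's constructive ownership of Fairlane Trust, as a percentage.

By sibling attribution (R2), Zara Quispe is treated as also owning Dmitri Quispe's interest in Vantage Foods Inc, giving 70% + 18% = 88%.
By sibling attribution (R2), Zara Quispe is treated as also owning Dmitri Quispe's interest in Crosswind Pharma AG, giving 66% + 34% = 100%.
By sibling attribution (R2), Zara Quispe is treated as also owning Dmitri Quispe's interest in Brightpath Partners LP, giving 30% + 26% = 56%.
Chain via Vantage Foods Inc. → Ridgefield Shipping BV (R3): 88% × 73% × 43% = 27.6232% of Fairlane Trust.
Chain via Crosswind Pharma AG → Meridian Textiles S.p.A. (R3): 100% × 45% × 14% = 6.3% of Fairlane Trust.
Chain via Brightpath Partners LP → Slate Logistics SA (R3): 56% × 54% × 24% = 7.2576% of Fairlane Trust.
Direct interest in Fairlane Trust: 13%.
Aggregating (R1): 27.6232% + 6.3% + 7.2576% + 13% = 54.1808%.

54.1808%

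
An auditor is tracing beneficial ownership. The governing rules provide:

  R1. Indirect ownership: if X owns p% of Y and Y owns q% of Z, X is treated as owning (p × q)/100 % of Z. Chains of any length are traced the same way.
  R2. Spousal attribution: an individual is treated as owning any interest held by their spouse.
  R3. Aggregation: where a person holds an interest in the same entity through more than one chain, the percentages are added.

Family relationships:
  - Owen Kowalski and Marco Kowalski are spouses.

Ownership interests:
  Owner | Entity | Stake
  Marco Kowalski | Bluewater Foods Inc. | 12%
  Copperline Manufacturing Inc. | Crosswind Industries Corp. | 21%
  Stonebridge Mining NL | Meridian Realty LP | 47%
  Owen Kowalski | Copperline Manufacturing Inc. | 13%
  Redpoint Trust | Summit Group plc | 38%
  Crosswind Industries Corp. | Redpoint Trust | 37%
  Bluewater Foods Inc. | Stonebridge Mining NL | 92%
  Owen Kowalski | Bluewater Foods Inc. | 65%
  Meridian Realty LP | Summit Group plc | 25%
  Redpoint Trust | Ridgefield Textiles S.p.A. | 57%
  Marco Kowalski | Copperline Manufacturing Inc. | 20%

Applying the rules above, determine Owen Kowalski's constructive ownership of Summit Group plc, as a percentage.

By spousal attribution (R2), Owen Kowalski is treated as also owning Marco Kowalski's interest in Bluewater Foods Inc, giving 65% + 12% = 77%.
By spousal attribution (R2), Owen Kowalski is treated as also owning Marco Kowalski's interest in Copperline Manufacturing Inc, giving 13% + 20% = 33%.
Chain via Bluewater Foods Inc. → Stonebridge Mining NL → Meridian Realty LP (R1): 77% × 92% × 47% × 25% = 8.3237% of Summit Group plc.
Chain via Copperline Manufacturing Inc. → Crosswind Industries Corp. → Redpoint Trust (R1): 33% × 21% × 37% × 38% = 0.974358% of Summit Group plc.
Aggregating (R3): 8.3237% + 0.974358% = 9.298058%.

9.298058%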